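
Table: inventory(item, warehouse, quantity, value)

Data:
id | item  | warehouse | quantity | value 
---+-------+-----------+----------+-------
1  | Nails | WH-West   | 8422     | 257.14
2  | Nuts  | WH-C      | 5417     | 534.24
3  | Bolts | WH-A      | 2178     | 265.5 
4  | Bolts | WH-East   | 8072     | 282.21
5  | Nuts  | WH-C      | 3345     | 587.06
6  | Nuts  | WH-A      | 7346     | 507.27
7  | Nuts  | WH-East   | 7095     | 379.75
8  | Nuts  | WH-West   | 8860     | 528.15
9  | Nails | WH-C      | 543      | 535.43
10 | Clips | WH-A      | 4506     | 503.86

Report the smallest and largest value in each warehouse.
SELECT warehouse, MIN(value), MAX(value)
FROM inventory
GROUP BY warehouse

Result:
  WH-A: min=265.50, max=507.27
  WH-C: min=534.24, max=587.06
  WH-East: min=282.21, max=379.75
  WH-West: min=257.14, max=528.15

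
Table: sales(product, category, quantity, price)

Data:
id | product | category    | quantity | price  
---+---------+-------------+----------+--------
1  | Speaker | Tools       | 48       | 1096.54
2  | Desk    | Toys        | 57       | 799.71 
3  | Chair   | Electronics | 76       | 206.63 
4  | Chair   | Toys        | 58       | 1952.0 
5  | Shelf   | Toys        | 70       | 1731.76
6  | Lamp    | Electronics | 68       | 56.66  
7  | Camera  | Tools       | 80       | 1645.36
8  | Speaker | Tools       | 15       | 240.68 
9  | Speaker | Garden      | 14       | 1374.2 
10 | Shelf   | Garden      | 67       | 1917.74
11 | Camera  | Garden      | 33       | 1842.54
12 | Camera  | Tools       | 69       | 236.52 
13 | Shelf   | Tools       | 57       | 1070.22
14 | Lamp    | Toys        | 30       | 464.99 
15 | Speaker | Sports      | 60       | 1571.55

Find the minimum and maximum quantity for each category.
SELECT category, MIN(quantity), MAX(quantity)
FROM sales
GROUP BY category

Result:
  Electronics: min=68, max=76
  Garden: min=14, max=67
  Sports: min=60, max=60
  Tools: min=15, max=80
  Toys: min=30, max=70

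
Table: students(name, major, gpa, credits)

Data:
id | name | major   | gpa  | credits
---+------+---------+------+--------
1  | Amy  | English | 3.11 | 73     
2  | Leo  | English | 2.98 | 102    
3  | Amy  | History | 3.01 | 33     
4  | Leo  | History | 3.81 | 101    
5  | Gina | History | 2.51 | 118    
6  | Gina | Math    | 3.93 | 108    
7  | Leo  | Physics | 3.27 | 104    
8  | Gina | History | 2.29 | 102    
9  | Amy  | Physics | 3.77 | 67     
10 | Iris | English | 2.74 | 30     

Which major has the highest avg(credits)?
SELECT major, AVG(credits) as val
FROM students
GROUP BY major
ORDER BY val DESC
LIMIT 1

Result: Math with avg(credits) = 108.00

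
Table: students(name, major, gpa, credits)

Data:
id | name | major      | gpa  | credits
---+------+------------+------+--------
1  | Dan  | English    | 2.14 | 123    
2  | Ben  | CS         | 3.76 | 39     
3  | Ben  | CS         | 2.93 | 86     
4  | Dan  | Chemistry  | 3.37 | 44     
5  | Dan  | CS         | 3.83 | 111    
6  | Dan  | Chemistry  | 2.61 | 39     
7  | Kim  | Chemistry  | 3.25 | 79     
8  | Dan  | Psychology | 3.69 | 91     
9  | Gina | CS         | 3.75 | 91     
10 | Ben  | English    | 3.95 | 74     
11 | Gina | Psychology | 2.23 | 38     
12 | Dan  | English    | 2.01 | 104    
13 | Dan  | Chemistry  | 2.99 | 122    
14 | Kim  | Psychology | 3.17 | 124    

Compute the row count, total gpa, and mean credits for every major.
SELECT major,
       COUNT(*) as cnt,
       SUM(gpa) as total_gpa,
       AVG(credits) as avg_credits
FROM students
GROUP BY major

Result:
  CS: 4 records, 14.27 total gpa, 81.75 avg credits
  Chemistry: 4 records, 12.22 total gpa, 71.00 avg credits
  English: 3 records, 8.10 total gpa, 100.33 avg credits
  Psychology: 3 records, 9.09 total gpa, 84.33 avg credits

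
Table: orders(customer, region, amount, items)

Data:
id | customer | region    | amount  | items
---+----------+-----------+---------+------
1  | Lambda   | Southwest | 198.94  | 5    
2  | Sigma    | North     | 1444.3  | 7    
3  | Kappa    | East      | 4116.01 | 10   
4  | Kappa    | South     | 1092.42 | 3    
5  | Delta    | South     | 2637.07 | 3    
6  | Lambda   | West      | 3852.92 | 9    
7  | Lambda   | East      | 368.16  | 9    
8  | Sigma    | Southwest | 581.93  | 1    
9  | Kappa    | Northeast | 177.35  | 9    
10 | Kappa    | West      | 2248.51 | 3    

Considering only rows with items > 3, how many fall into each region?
SELECT region, COUNT(*)
FROM orders
WHERE items > 3
GROUP BY region

Note: WHERE filters rows before grouping.

Result:
  East: 2
  North: 1
  Northeast: 1
  Southwest: 1
  West: 1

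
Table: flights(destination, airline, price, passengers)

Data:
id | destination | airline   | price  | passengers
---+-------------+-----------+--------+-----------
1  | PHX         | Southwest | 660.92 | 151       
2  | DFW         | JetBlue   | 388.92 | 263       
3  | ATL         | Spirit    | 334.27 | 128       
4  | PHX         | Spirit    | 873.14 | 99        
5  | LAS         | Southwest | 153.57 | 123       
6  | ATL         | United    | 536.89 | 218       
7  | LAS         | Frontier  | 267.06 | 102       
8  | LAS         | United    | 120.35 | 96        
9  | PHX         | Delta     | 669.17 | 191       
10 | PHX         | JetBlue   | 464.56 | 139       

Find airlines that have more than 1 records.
SELECT airline, COUNT(*) as cnt
FROM flights
GROUP BY airline
HAVING COUNT(*) > 1

Result:
  JetBlue: 2
  Southwest: 2
  Spirit: 2
  United: 2

Note: HAVING filters groups after aggregation, WHERE filters rows before.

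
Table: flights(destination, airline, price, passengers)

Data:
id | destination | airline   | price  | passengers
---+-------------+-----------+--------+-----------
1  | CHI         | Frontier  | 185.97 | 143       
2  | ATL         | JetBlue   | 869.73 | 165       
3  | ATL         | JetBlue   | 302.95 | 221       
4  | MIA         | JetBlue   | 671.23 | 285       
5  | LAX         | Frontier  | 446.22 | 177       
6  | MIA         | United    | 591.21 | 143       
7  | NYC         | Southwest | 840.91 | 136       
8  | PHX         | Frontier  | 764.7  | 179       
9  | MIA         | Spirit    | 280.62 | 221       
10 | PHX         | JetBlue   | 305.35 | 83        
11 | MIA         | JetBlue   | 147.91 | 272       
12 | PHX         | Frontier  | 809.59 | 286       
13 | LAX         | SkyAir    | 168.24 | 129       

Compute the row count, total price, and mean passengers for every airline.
SELECT airline,
       COUNT(*) as cnt,
       SUM(price) as total_price,
       AVG(passengers) as avg_passengers
FROM flights
GROUP BY airline

Result:
  Frontier: 4 records, 2206.48 total price, 196.25 avg passengers
  JetBlue: 5 records, 2297.17 total price, 205.20 avg passengers
  SkyAir: 1 records, 168.24 total price, 129.00 avg passengers
  Southwest: 1 records, 840.91 total price, 136.00 avg passengers
  Spirit: 1 records, 280.62 total price, 221.00 avg passengers
  United: 1 records, 591.21 total price, 143.00 avg passengers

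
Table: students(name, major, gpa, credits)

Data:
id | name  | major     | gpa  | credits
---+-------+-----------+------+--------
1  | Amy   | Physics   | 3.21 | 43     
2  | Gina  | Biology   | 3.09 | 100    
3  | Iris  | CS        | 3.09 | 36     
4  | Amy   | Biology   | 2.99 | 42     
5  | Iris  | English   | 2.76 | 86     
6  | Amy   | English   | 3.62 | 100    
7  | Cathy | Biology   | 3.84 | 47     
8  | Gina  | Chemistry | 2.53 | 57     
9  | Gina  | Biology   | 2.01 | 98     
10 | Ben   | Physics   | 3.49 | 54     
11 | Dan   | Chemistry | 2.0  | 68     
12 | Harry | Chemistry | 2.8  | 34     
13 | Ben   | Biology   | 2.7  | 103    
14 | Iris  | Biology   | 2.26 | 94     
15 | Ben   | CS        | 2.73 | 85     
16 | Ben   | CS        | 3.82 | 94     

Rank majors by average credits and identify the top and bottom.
SELECT major, AVG(credits)
FROM students
GROUP BY major
ORDER BY AVG(credits)

All groups:
  Physics: 48.50
  Chemistry: 53.00
  CS: 71.67
  Biology: 80.67
  English: 93.00

Highest: English (93.00)
Lowest: Physics (48.50)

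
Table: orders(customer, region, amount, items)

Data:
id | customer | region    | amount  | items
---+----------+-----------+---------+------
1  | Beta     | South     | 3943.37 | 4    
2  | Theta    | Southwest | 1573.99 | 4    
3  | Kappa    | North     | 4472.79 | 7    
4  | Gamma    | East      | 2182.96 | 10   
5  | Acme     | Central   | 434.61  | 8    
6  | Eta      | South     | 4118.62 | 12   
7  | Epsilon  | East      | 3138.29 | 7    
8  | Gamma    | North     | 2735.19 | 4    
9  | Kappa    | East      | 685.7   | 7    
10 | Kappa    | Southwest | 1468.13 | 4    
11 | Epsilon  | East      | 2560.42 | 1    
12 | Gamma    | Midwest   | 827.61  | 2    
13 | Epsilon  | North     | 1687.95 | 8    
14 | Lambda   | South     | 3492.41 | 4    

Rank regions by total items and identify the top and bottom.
SELECT region, SUM(items)
FROM orders
GROUP BY region
ORDER BY SUM(items)

All groups:
  Midwest: 2
  Central: 8
  Southwest: 8
  North: 19
  South: 20
  East: 25

Highest: East (25)
Lowest: Midwest (2)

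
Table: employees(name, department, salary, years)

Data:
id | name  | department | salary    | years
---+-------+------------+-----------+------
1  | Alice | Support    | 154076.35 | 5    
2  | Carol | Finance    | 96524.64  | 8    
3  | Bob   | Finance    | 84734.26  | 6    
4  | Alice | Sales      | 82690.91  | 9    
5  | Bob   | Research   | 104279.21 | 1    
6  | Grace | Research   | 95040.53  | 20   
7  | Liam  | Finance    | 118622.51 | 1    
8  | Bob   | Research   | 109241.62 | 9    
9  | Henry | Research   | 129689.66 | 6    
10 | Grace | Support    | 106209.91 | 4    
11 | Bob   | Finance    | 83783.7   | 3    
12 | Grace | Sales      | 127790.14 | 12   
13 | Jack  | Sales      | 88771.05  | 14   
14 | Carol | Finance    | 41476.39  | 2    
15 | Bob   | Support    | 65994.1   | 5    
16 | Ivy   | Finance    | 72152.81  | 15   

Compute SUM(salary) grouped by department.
SELECT department, SUM(salary) as result
FROM employees
GROUP BY department

Result:
  Finance: 497294.31
  Research: 438251.02
  Sales: 299252.10
  Support: 326280.36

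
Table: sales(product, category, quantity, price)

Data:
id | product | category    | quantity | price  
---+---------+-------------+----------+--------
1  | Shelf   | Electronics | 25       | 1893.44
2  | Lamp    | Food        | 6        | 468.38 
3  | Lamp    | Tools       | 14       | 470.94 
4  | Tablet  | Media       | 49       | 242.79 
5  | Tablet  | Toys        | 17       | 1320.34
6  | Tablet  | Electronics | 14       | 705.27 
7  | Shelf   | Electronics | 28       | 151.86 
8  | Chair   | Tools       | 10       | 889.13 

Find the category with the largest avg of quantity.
SELECT category, AVG(quantity) as val
FROM sales
GROUP BY category
ORDER BY val DESC
LIMIT 1

Result: Media with avg(quantity) = 49.00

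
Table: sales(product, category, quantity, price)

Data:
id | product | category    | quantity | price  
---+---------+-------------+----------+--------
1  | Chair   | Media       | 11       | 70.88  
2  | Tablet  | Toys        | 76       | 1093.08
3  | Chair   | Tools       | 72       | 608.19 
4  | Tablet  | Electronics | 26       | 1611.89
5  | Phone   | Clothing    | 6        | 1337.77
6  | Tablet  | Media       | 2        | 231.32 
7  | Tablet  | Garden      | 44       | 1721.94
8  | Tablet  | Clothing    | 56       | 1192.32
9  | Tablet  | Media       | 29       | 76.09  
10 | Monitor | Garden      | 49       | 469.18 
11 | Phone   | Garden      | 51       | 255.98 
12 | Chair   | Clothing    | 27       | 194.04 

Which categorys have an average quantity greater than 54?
SELECT category, AVG(quantity)
FROM sales
GROUP BY category
HAVING AVG(quantity) > 54

Result:
  Tools: avg=72.00
  Toys: avg=76.00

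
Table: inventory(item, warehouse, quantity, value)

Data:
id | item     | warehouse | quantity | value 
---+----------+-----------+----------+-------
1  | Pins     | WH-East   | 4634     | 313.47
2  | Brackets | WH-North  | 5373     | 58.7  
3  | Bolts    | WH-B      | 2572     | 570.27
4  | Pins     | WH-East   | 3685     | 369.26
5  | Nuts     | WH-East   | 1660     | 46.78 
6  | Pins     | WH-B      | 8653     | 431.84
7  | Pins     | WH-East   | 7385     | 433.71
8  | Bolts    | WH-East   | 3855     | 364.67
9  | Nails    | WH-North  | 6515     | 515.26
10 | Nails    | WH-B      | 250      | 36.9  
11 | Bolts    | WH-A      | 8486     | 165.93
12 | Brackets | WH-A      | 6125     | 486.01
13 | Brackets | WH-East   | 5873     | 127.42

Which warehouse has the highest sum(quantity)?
SELECT warehouse, SUM(quantity) as val
FROM inventory
GROUP BY warehouse
ORDER BY val DESC
LIMIT 1

Result: WH-East with sum(quantity) = 27092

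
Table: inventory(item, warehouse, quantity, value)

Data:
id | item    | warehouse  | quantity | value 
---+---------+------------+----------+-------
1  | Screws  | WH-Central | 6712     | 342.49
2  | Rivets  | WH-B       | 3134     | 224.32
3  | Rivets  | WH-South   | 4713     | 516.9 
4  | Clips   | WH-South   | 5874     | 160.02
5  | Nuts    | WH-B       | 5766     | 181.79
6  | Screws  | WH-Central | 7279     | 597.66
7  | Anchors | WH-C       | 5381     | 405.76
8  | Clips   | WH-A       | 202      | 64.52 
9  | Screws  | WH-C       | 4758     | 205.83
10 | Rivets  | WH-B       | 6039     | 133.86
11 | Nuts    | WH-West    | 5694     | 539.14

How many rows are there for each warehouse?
SELECT warehouse, COUNT(*) as count
FROM inventory
GROUP BY warehouse

Result:
  WH-A: 1
  WH-B: 3
  WH-C: 2
  WH-Central: 2
  WH-South: 2
  WH-West: 1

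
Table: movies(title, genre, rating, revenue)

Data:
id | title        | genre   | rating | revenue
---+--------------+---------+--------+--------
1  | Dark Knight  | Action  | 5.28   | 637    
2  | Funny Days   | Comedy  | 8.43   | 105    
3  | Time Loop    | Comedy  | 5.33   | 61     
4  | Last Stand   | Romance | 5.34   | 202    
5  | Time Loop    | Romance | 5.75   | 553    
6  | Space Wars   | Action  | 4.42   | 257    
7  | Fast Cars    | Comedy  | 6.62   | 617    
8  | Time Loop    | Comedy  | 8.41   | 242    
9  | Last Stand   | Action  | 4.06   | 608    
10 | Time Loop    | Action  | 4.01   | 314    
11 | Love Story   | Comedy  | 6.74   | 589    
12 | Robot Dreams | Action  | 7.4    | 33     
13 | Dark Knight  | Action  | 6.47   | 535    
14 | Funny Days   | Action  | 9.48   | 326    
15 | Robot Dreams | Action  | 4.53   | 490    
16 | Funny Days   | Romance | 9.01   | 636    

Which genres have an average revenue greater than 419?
SELECT genre, AVG(revenue)
FROM movies
GROUP BY genre
HAVING AVG(revenue) > 419

Result:
  Romance: avg=463.67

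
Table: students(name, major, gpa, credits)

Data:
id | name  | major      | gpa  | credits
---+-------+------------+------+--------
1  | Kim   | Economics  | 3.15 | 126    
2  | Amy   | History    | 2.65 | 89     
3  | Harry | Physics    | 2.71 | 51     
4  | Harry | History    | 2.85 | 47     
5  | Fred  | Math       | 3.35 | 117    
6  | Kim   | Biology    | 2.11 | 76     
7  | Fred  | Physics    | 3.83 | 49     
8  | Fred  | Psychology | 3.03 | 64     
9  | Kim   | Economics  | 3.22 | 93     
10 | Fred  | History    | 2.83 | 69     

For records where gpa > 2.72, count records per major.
SELECT major, COUNT(*)
FROM students
WHERE gpa > 2.72
GROUP BY major

Note: WHERE filters rows before grouping.

Result:
  Economics: 2
  History: 2
  Math: 1
  Physics: 1
  Psychology: 1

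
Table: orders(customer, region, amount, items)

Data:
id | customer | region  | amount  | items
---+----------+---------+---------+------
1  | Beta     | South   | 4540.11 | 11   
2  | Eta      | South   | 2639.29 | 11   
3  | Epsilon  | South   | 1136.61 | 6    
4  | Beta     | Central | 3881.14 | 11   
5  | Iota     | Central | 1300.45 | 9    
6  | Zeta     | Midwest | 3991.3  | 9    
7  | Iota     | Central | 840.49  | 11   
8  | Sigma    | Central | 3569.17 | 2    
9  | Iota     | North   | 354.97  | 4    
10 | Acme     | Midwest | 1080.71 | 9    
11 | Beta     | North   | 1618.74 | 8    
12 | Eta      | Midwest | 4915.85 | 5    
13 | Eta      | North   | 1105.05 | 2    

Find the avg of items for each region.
SELECT region, AVG(items) as result
FROM orders
GROUP BY region

Result:
  Central: 8.25
  Midwest: 7.67
  North: 4.67
  South: 9.33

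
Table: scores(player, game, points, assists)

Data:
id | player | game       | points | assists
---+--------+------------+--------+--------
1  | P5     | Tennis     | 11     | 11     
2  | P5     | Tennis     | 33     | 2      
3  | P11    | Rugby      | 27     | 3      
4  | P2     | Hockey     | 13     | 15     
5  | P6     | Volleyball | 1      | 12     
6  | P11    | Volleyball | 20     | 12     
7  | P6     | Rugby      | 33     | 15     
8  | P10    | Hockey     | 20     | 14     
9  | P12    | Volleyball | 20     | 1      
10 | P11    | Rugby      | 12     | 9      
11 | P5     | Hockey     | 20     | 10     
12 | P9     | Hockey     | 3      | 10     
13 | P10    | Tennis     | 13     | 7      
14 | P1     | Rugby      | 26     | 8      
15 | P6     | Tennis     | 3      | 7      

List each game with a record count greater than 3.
SELECT game, COUNT(*) as cnt
FROM scores
GROUP BY game
HAVING COUNT(*) > 3

Result:
  Hockey: 4
  Rugby: 4
  Tennis: 4

Note: HAVING filters groups after aggregation, WHERE filters rows before.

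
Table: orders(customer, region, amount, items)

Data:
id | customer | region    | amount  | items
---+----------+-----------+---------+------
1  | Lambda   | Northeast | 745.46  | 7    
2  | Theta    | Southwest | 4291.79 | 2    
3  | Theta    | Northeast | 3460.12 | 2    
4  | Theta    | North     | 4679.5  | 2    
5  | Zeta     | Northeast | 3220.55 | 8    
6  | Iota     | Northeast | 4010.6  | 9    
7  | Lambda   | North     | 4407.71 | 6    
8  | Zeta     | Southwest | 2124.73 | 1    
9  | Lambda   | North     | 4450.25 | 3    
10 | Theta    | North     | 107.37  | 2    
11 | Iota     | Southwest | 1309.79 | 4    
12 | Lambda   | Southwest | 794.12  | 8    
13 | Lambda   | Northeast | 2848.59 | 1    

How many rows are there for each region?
SELECT region, COUNT(*) as count
FROM orders
GROUP BY region

Result:
  North: 4
  Northeast: 5
  Southwest: 4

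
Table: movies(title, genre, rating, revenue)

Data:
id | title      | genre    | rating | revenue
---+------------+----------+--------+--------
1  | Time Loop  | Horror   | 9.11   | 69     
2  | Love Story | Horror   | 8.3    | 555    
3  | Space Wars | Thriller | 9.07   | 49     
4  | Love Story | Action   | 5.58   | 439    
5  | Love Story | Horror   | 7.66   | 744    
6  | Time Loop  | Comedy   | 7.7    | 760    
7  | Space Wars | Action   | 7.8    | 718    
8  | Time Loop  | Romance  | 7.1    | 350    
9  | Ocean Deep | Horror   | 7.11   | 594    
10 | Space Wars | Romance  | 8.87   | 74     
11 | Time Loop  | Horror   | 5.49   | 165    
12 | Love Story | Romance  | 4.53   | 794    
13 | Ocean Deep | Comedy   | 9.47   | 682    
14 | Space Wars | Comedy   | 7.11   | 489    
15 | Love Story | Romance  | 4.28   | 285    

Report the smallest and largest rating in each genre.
SELECT genre, MIN(rating), MAX(rating)
FROM movies
GROUP BY genre

Result:
  Action: min=5.58, max=7.80
  Comedy: min=7.11, max=9.47
  Horror: min=5.49, max=9.11
  Romance: min=4.28, max=8.87
  Thriller: min=9.07, max=9.07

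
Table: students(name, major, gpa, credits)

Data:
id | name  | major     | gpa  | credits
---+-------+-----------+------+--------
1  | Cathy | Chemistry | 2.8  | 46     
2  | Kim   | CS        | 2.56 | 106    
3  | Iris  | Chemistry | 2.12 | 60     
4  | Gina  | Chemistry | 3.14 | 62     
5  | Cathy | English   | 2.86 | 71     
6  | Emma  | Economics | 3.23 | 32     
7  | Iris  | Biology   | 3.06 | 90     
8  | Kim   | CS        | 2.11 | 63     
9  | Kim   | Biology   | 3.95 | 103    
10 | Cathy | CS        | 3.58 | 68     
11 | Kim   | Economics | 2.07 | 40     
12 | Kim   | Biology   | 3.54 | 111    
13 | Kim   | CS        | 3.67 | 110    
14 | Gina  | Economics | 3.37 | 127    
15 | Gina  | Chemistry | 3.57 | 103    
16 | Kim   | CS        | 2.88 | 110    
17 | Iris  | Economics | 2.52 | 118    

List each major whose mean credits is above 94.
SELECT major, AVG(credits)
FROM students
GROUP BY major
HAVING AVG(credits) > 94

Result:
  Biology: avg=101.33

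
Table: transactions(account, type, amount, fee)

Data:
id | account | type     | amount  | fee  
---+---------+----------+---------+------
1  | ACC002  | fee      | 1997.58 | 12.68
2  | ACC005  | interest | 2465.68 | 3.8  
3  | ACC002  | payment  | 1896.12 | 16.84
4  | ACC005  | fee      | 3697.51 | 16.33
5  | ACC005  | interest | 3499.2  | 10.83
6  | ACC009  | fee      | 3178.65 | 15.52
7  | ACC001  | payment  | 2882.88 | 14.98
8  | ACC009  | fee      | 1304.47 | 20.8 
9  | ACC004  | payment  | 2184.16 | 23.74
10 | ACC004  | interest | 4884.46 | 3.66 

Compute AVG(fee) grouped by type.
SELECT type, AVG(fee) as result
FROM transactions
GROUP BY type

Result:
  fee: 16.33
  interest: 6.10
  payment: 18.52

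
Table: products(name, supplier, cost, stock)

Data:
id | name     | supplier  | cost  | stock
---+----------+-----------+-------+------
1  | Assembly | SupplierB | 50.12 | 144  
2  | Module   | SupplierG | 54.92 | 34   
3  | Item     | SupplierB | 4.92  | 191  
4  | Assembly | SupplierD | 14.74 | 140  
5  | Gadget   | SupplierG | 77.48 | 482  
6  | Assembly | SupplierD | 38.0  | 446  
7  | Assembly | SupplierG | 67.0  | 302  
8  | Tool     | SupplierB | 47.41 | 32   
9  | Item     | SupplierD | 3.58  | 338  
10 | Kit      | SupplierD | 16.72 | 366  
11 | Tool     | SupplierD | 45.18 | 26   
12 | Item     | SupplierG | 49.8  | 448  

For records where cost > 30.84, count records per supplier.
SELECT supplier, COUNT(*)
FROM products
WHERE cost > 30.84
GROUP BY supplier

Note: WHERE filters rows before grouping.

Result:
  SupplierB: 2
  SupplierD: 2
  SupplierG: 4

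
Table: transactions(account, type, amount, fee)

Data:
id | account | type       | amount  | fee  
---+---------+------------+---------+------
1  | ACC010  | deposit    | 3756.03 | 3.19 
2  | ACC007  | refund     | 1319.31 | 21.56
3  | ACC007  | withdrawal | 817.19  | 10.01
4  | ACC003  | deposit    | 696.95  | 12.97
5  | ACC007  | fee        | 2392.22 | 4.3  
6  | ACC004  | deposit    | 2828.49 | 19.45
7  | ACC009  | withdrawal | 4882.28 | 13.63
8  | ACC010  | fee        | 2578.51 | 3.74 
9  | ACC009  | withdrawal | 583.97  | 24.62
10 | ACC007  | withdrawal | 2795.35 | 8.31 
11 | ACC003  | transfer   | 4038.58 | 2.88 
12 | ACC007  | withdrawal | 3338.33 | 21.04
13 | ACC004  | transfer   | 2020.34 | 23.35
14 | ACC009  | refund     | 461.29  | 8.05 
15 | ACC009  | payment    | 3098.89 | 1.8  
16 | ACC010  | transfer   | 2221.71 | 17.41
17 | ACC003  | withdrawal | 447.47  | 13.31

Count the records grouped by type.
SELECT type, COUNT(*) as count
FROM transactions
GROUP BY type

Result:
  deposit: 3
  fee: 2
  payment: 1
  refund: 2
  transfer: 3
  withdrawal: 6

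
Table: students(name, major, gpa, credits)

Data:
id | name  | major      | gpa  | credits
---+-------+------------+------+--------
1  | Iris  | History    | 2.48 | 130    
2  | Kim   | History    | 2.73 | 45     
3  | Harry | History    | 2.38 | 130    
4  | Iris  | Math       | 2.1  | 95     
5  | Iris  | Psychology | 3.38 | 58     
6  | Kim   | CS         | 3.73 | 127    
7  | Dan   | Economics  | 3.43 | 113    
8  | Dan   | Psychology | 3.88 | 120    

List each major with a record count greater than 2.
SELECT major, COUNT(*) as cnt
FROM students
GROUP BY major
HAVING COUNT(*) > 2

Result:
  History: 3

Note: HAVING filters groups after aggregation, WHERE filters rows before.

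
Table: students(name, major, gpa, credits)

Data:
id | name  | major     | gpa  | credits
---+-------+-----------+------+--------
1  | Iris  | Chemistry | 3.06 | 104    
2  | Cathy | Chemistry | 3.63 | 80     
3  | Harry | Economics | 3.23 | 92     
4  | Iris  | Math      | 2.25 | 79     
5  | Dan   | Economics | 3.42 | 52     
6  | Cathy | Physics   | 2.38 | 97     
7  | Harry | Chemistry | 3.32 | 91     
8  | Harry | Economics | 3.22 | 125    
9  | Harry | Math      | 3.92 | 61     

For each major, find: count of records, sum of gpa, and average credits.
SELECT major,
       COUNT(*) as cnt,
       SUM(gpa) as total_gpa,
       AVG(credits) as avg_credits
FROM students
GROUP BY major

Result:
  Chemistry: 3 records, 10.01 total gpa, 91.67 avg credits
  Economics: 3 records, 9.87 total gpa, 89.67 avg credits
  Math: 2 records, 6.17 total gpa, 70.00 avg credits
  Physics: 1 records, 2.38 total gpa, 97.00 avg credits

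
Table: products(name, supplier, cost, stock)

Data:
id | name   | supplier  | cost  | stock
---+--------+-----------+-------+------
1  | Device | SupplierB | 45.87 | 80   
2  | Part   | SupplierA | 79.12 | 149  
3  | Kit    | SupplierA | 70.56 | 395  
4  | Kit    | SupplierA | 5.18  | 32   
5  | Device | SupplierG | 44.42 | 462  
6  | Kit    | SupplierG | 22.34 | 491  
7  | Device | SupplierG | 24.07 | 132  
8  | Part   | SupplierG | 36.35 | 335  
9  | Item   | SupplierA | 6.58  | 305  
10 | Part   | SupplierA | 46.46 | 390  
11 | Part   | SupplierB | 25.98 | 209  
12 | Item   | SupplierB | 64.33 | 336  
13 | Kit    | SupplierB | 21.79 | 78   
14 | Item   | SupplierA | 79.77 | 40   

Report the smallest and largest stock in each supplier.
SELECT supplier, MIN(stock), MAX(stock)
FROM products
GROUP BY supplier

Result:
  SupplierA: min=32, max=395
  SupplierB: min=78, max=336
  SupplierG: min=132, max=491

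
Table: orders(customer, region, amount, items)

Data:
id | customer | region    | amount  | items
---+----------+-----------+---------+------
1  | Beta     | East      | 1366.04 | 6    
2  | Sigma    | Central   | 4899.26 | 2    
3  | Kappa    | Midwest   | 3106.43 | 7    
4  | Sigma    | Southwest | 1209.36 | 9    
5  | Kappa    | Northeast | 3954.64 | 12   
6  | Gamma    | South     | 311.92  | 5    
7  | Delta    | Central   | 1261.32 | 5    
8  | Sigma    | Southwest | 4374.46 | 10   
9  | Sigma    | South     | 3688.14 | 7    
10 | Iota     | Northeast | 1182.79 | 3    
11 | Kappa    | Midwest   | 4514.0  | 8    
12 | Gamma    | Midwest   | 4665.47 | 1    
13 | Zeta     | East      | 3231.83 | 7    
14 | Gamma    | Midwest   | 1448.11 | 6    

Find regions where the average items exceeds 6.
SELECT region, AVG(items)
FROM orders
GROUP BY region
HAVING AVG(items) > 6

Result:
  East: avg=6.50
  Northeast: avg=7.50
  Southwest: avg=9.50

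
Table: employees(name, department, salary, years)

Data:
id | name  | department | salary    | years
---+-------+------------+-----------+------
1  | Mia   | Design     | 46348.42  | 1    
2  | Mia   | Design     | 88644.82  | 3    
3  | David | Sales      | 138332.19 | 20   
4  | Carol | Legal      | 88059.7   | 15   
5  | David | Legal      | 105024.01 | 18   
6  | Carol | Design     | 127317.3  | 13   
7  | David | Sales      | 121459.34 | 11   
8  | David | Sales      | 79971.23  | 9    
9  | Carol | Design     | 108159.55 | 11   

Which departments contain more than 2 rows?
SELECT department, COUNT(*) as cnt
FROM employees
GROUP BY department
HAVING COUNT(*) > 2

Result:
  Design: 4
  Sales: 3

Note: HAVING filters groups after aggregation, WHERE filters rows before.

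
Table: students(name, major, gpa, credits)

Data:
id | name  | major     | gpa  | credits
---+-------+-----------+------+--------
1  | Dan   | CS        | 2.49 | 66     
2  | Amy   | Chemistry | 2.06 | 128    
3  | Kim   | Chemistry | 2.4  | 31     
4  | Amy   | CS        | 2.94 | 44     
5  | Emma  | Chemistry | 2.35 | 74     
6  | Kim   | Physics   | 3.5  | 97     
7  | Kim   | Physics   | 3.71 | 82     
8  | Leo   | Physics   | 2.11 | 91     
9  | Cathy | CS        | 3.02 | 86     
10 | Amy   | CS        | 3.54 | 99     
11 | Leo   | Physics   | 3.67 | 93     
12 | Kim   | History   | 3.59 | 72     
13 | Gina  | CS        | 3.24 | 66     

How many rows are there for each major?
SELECT major, COUNT(*) as count
FROM students
GROUP BY major

Result:
  CS: 5
  Chemistry: 3
  History: 1
  Physics: 4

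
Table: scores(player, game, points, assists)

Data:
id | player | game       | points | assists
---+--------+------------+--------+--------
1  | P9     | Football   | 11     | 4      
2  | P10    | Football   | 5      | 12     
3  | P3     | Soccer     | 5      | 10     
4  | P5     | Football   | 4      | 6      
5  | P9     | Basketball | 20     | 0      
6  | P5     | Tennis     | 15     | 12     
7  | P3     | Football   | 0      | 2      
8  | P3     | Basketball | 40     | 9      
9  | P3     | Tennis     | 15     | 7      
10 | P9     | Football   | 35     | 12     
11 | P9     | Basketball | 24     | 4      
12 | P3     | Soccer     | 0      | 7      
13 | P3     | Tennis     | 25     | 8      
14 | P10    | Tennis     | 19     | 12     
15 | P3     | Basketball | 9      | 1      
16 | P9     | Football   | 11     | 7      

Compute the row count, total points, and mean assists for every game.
SELECT game,
       COUNT(*) as cnt,
       SUM(points) as total_points,
       AVG(assists) as avg_assists
FROM scores
GROUP BY game

Result:
  Basketball: 4 records, 93 total points, 3.50 avg assists
  Football: 6 records, 66 total points, 7.17 avg assists
  Soccer: 2 records, 5 total points, 8.50 avg assists
  Tennis: 4 records, 74 total points, 9.75 avg assists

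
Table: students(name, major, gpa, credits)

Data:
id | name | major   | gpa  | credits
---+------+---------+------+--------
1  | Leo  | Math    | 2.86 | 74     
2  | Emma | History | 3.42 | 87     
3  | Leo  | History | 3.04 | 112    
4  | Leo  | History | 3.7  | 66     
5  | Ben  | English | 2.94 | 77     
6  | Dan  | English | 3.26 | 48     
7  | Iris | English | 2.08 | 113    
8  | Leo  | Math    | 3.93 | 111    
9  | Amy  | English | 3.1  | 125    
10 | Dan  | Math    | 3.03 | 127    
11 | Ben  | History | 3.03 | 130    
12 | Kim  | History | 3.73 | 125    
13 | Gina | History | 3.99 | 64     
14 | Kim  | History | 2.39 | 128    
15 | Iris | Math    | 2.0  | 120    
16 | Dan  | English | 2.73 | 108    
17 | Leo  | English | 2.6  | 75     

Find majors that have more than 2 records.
SELECT major, COUNT(*) as cnt
FROM students
GROUP BY major
HAVING COUNT(*) > 2

Result:
  English: 6
  History: 7
  Math: 4

Note: HAVING filters groups after aggregation, WHERE filters rows before.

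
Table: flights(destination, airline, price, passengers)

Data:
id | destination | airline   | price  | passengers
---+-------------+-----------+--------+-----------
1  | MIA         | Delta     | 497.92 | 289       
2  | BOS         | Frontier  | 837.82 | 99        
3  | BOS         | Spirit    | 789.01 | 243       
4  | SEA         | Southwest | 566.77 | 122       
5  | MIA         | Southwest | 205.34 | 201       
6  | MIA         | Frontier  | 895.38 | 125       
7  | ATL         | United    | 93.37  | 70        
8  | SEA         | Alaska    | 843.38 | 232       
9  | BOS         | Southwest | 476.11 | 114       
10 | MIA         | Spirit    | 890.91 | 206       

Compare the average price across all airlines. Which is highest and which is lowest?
SELECT airline, AVG(price)
FROM flights
GROUP BY airline
ORDER BY AVG(price)

All groups:
  United: 93.37
  Southwest: 416.07
  Delta: 497.92
  Spirit: 839.96
  Alaska: 843.38
  Frontier: 866.60

Highest: Frontier (866.60)
Lowest: United (93.37)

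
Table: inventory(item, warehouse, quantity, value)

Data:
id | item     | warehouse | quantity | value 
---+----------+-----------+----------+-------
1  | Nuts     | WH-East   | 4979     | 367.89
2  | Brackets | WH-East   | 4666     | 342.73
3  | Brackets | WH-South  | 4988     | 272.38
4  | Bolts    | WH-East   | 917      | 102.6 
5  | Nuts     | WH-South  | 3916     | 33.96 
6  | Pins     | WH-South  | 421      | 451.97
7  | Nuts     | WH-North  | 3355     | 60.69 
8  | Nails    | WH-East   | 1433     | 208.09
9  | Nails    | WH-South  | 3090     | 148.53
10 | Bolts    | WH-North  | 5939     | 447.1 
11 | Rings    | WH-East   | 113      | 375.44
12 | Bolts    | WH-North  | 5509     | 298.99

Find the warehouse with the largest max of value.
SELECT warehouse, MAX(value) as val
FROM inventory
GROUP BY warehouse
ORDER BY val DESC
LIMIT 1

Result: WH-South with max(value) = 451.97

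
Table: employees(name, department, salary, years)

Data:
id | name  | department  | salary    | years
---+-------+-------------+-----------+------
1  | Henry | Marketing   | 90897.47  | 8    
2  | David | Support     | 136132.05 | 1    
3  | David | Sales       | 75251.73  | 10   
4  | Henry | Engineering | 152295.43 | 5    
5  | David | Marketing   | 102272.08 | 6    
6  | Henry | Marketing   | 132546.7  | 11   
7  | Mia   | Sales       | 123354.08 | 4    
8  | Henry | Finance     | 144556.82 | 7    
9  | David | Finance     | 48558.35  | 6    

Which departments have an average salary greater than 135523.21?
SELECT department, AVG(salary)
FROM employees
GROUP BY department
HAVING AVG(salary) > 135523.21

Result:
  Engineering: avg=152295.43
  Support: avg=136132.05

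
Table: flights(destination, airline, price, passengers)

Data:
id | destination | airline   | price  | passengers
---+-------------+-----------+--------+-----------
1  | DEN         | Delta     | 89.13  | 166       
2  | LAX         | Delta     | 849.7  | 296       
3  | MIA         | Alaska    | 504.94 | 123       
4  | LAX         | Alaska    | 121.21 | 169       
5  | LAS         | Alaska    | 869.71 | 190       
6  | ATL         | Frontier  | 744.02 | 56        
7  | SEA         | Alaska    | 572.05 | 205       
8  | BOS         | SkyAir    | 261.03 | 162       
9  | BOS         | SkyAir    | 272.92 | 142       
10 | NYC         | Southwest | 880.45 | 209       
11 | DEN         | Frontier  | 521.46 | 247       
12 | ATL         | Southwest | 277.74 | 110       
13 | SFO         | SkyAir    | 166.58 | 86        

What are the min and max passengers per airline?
SELECT airline, MIN(passengers), MAX(passengers)
FROM flights
GROUP BY airline

Result:
  Alaska: min=123, max=205
  Delta: min=166, max=296
  Frontier: min=56, max=247
  SkyAir: min=86, max=162
  Southwest: min=110, max=209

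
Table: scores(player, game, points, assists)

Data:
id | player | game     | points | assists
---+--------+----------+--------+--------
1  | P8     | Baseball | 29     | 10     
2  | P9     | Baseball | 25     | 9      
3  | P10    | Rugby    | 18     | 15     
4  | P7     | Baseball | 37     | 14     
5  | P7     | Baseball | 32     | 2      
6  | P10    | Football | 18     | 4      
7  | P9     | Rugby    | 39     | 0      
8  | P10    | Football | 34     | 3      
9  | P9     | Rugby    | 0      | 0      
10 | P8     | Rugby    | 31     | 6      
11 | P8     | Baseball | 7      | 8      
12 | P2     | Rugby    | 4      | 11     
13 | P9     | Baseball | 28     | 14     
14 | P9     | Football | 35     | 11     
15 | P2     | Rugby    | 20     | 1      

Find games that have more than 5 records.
SELECT game, COUNT(*) as cnt
FROM scores
GROUP BY game
HAVING COUNT(*) > 5

Result:
  Baseball: 6
  Rugby: 6

Note: HAVING filters groups after aggregation, WHERE filters rows before.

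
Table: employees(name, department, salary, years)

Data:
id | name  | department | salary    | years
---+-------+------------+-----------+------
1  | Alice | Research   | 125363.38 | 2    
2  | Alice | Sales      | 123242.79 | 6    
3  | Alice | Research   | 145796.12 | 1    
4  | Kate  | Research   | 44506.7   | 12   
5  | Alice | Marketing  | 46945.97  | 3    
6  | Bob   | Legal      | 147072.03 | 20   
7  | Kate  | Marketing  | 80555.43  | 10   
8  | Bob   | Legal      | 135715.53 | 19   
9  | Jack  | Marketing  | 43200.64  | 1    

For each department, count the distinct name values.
SELECT department, COUNT(DISTINCT name)
FROM employees
GROUP BY department

Result:
  Legal: 1 distinct
  Marketing: 3 distinct
  Research: 2 distinct
  Sales: 1 distinct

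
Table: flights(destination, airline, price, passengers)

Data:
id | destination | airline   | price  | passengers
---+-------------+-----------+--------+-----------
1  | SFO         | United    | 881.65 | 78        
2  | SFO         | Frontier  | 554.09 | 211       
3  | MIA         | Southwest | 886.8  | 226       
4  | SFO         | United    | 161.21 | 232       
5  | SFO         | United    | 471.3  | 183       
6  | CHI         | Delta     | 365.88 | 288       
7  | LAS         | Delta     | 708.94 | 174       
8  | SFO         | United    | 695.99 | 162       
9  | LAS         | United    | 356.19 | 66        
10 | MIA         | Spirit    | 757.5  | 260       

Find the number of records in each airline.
SELECT airline, COUNT(*) as count
FROM flights
GROUP BY airline

Result:
  Delta: 2
  Frontier: 1
  Southwest: 1
  Spirit: 1
  United: 5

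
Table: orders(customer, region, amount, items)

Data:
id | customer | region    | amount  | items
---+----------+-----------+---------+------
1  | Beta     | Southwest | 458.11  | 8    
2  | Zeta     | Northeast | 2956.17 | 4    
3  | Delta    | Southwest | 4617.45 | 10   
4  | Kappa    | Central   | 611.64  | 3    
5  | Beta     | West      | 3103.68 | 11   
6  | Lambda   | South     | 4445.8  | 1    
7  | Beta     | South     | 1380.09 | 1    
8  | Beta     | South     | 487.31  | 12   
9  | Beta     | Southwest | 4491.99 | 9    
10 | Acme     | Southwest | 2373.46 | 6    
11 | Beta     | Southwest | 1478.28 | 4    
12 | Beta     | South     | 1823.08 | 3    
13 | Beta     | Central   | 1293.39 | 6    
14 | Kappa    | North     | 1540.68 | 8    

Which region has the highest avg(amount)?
SELECT region, AVG(amount) as val
FROM orders
GROUP BY region
ORDER BY val DESC
LIMIT 1

Result: West with avg(amount) = 3103.68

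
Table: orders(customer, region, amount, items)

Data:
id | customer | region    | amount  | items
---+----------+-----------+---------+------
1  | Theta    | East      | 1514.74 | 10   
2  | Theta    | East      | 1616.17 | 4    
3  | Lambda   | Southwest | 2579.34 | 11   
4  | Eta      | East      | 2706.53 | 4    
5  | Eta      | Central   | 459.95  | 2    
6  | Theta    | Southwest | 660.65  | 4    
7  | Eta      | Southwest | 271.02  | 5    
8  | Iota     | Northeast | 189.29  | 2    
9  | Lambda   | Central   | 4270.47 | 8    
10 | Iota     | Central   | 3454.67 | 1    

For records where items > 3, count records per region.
SELECT region, COUNT(*)
FROM orders
WHERE items > 3
GROUP BY region

Note: WHERE filters rows before grouping.

Result:
  Central: 1
  East: 3
  Southwest: 3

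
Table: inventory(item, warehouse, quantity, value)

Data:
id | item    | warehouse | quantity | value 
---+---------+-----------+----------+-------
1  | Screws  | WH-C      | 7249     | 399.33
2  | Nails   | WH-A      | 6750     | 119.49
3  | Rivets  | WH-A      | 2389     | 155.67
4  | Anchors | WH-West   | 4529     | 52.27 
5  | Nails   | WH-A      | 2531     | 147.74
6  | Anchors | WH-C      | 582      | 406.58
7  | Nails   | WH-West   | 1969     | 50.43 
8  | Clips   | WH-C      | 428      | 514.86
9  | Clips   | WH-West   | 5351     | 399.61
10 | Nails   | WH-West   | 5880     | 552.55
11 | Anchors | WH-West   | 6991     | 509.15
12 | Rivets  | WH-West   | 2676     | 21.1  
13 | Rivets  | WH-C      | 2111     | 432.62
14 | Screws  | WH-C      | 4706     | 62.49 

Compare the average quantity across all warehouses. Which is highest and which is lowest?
SELECT warehouse, AVG(quantity)
FROM inventory
GROUP BY warehouse
ORDER BY AVG(quantity)

All groups:
  WH-C: 3015.20
  WH-A: 3890.00
  WH-West: 4566.00

Highest: WH-West (4566.00)
Lowest: WH-C (3015.20)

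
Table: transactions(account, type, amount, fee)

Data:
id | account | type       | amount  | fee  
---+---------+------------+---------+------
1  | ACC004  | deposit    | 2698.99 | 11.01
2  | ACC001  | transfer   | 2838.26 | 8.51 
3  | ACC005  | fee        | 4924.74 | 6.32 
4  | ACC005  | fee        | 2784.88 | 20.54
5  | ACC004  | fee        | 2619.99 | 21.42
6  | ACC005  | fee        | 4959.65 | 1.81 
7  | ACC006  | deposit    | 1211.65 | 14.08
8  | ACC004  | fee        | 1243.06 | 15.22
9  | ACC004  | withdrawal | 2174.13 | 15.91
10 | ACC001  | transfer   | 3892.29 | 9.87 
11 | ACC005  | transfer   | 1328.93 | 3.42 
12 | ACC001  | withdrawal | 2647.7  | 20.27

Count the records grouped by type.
SELECT type, COUNT(*) as count
FROM transactions
GROUP BY type

Result:
  deposit: 2
  fee: 5
  transfer: 3
  withdrawal: 2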